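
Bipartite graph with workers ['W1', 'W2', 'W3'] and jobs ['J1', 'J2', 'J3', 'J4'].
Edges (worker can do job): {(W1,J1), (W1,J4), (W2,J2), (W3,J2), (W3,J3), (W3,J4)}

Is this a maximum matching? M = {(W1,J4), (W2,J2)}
No, size 2 is not maximum

Proposed matching has size 2.
Maximum matching size for this graph: 3.

This is NOT maximum - can be improved to size 3.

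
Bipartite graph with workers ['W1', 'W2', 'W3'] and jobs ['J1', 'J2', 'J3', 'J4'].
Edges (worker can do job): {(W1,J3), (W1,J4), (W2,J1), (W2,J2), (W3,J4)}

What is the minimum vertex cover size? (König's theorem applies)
Minimum vertex cover size = 3

By König's theorem: in bipartite graphs,
min vertex cover = max matching = 3

Maximum matching has size 3, so minimum vertex cover also has size 3.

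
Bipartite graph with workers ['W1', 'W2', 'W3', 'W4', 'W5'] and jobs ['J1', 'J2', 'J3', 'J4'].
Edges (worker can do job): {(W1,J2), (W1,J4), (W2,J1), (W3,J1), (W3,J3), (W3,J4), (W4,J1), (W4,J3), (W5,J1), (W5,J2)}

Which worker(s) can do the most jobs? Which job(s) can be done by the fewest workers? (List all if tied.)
Most versatile: W3 (3 jobs); Least covered: J2, J3, J4 (2 workers)

Worker degrees (jobs they can do): W1:2, W2:1, W3:3, W4:2, W5:2
Job degrees (workers who can do it): J1:4, J2:2, J3:2, J4:2

Maximum worker degree is 3, achieved by: W3
Minimum job degree is 2, achieved by: J2, J3, J4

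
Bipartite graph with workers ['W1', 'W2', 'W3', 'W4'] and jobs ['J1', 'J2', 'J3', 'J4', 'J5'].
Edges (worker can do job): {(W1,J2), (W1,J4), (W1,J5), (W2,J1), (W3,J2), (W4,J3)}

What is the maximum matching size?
Maximum matching size = 4

Maximum matching: {(W1,J5), (W2,J1), (W3,J2), (W4,J3)}
Size: 4

This assigns 4 workers to 4 distinct jobs.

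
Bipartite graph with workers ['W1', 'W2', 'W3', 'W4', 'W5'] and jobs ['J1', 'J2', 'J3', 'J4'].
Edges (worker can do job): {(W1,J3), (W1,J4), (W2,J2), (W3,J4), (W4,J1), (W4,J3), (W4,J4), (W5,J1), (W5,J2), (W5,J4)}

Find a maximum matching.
Matching: {(W1,J3), (W3,J4), (W4,J1), (W5,J2)}

Maximum matching (size 4):
  W1 → J3
  W3 → J4
  W4 → J1
  W5 → J2

Each worker is assigned to at most one job, and each job to at most one worker.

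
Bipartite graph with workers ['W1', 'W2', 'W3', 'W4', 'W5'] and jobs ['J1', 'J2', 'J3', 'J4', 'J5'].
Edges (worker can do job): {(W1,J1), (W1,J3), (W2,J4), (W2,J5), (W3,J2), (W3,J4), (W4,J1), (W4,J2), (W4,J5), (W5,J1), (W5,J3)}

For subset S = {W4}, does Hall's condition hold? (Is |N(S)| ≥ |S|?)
Yes: |N(S)| = 3, |S| = 1

Subset S = {W4}
Neighbors N(S) = {J1, J2, J5}

|N(S)| = 3, |S| = 1
Hall's condition: |N(S)| ≥ |S| is satisfied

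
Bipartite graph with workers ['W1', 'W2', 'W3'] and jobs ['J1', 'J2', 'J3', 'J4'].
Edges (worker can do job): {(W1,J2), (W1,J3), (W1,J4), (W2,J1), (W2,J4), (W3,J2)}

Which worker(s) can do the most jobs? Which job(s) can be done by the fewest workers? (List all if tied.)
Most versatile: W1 (3 jobs); Least covered: J1, J3 (1 workers)

Worker degrees (jobs they can do): W1:3, W2:2, W3:1
Job degrees (workers who can do it): J1:1, J2:2, J3:1, J4:2

Maximum worker degree is 3, achieved by: W1
Minimum job degree is 1, achieved by: J1, J3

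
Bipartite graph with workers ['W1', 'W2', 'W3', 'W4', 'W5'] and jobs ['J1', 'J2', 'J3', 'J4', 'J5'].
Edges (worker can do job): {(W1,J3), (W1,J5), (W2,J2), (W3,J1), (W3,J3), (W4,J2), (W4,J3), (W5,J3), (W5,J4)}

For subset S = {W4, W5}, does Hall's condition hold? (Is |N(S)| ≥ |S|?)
Yes: |N(S)| = 3, |S| = 2

Subset S = {W4, W5}
Neighbors N(S) = {J2, J3, J4}

|N(S)| = 3, |S| = 2
Hall's condition: |N(S)| ≥ |S| is satisfied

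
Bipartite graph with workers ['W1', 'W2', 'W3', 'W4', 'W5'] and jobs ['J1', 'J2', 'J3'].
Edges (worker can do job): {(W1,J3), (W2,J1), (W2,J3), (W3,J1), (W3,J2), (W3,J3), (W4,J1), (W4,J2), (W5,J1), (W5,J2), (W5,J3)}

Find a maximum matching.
Matching: {(W1,J3), (W3,J1), (W5,J2)}

Maximum matching (size 3):
  W1 → J3
  W3 → J1
  W5 → J2

Each worker is assigned to at most one job, and each job to at most one worker.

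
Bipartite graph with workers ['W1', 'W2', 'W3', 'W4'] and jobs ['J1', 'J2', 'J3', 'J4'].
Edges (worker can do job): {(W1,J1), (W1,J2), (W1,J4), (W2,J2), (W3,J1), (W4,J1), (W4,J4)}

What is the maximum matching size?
Maximum matching size = 3

Maximum matching: {(W1,J4), (W2,J2), (W4,J1)}
Size: 3

This assigns 3 workers to 3 distinct jobs.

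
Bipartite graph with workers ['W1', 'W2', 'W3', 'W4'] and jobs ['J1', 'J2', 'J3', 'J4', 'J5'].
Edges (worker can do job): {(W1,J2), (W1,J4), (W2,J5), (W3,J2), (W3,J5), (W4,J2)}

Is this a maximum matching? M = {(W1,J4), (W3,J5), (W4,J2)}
Yes, size 3 is maximum

Proposed matching has size 3.
Maximum matching size for this graph: 3.

This is a maximum matching.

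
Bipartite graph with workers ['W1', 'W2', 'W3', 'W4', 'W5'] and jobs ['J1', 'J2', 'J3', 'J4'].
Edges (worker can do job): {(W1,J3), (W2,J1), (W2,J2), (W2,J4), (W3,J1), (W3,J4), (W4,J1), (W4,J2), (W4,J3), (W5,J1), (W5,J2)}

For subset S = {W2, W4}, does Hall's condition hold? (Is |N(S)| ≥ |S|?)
Yes: |N(S)| = 4, |S| = 2

Subset S = {W2, W4}
Neighbors N(S) = {J1, J2, J3, J4}

|N(S)| = 4, |S| = 2
Hall's condition: |N(S)| ≥ |S| is satisfied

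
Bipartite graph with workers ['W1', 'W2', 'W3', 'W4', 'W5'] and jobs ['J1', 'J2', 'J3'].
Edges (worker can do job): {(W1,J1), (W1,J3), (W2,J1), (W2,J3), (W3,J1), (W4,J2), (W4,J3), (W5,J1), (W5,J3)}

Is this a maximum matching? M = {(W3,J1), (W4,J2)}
No, size 2 is not maximum

Proposed matching has size 2.
Maximum matching size for this graph: 3.

This is NOT maximum - can be improved to size 3.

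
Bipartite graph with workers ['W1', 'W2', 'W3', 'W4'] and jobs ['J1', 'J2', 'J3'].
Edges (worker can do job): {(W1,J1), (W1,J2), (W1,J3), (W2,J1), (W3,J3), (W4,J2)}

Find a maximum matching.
Matching: {(W1,J1), (W3,J3), (W4,J2)}

Maximum matching (size 3):
  W1 → J1
  W3 → J3
  W4 → J2

Each worker is assigned to at most one job, and each job to at most one worker.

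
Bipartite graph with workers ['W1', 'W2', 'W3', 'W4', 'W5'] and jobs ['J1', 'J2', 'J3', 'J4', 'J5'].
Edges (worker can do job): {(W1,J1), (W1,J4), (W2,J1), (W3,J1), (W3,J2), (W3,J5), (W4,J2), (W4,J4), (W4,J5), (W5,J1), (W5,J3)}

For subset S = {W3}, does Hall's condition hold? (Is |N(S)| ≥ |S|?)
Yes: |N(S)| = 3, |S| = 1

Subset S = {W3}
Neighbors N(S) = {J1, J2, J5}

|N(S)| = 3, |S| = 1
Hall's condition: |N(S)| ≥ |S| is satisfied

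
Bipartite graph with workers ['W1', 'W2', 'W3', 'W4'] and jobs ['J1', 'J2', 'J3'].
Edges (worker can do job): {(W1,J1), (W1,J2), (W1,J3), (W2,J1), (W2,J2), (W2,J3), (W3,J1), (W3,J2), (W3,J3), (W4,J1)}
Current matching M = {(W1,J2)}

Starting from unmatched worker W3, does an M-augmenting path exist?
Yes: W3 → J1

An M-augmenting path alternates non-matching / matching edges, starting and ending at unmatched vertices.
Path: W3 → J1
(J1 is unmatched in M, so the path is augmenting.)
Flipping edges along this path would increase |M| from 1 to 2.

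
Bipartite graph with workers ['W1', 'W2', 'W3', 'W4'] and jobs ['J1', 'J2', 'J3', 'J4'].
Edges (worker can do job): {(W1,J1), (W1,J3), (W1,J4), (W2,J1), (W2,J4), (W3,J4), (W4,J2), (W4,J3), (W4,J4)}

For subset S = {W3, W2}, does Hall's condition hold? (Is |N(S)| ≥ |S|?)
Yes: |N(S)| = 2, |S| = 2

Subset S = {W3, W2}
Neighbors N(S) = {J1, J4}

|N(S)| = 2, |S| = 2
Hall's condition: |N(S)| ≥ |S| is satisfied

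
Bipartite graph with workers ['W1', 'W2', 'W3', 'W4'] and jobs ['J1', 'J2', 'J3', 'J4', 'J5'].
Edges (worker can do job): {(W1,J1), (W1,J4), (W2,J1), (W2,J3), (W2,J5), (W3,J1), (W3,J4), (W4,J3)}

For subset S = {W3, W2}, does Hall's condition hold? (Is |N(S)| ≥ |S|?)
Yes: |N(S)| = 4, |S| = 2

Subset S = {W3, W2}
Neighbors N(S) = {J1, J3, J4, J5}

|N(S)| = 4, |S| = 2
Hall's condition: |N(S)| ≥ |S| is satisfied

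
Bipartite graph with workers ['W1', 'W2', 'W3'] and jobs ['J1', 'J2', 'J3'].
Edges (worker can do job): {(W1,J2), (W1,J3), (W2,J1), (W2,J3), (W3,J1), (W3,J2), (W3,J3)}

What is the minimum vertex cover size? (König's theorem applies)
Minimum vertex cover size = 3

By König's theorem: in bipartite graphs,
min vertex cover = max matching = 3

Maximum matching has size 3, so minimum vertex cover also has size 3.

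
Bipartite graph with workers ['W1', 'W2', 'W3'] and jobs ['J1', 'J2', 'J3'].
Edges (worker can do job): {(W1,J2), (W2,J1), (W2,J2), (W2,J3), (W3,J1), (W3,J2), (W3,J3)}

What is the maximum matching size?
Maximum matching size = 3

Maximum matching: {(W1,J2), (W2,J1), (W3,J3)}
Size: 3

This assigns 3 workers to 3 distinct jobs.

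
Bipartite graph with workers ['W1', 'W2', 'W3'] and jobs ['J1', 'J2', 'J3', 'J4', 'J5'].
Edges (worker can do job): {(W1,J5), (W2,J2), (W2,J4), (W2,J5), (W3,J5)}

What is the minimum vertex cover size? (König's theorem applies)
Minimum vertex cover size = 2

By König's theorem: in bipartite graphs,
min vertex cover = max matching = 2

Maximum matching has size 2, so minimum vertex cover also has size 2.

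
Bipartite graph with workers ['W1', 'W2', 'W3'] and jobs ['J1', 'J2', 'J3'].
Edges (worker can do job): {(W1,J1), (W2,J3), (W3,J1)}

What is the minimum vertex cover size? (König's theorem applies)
Minimum vertex cover size = 2

By König's theorem: in bipartite graphs,
min vertex cover = max matching = 2

Maximum matching has size 2, so minimum vertex cover also has size 2.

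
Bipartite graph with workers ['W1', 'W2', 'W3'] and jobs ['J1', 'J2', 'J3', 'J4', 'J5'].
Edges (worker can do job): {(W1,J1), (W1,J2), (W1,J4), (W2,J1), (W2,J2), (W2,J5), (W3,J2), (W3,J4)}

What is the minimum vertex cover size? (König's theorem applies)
Minimum vertex cover size = 3

By König's theorem: in bipartite graphs,
min vertex cover = max matching = 3

Maximum matching has size 3, so minimum vertex cover also has size 3.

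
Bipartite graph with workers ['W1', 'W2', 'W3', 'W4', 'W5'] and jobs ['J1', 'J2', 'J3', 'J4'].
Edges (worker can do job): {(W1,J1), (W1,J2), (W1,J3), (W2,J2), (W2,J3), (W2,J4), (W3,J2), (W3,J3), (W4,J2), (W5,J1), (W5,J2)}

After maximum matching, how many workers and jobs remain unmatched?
Unmatched: 1 workers, 0 jobs

Maximum matching size: 4
Workers: 5 total, 4 matched, 1 unmatched
Jobs: 4 total, 4 matched, 0 unmatched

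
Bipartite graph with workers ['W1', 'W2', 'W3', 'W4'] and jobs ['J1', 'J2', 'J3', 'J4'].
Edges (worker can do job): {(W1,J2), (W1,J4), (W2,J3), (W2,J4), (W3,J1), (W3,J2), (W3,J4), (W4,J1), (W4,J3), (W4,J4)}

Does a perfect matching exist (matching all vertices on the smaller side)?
Yes, perfect matching exists (size 4)

Perfect matching: {(W1,J2), (W2,J3), (W3,J1), (W4,J4)}
All 4 vertices on the smaller side are matched.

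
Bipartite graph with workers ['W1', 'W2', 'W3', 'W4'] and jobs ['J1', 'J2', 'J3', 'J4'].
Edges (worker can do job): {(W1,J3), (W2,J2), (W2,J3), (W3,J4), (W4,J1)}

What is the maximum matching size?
Maximum matching size = 4

Maximum matching: {(W1,J3), (W2,J2), (W3,J4), (W4,J1)}
Size: 4

This assigns 4 workers to 4 distinct jobs.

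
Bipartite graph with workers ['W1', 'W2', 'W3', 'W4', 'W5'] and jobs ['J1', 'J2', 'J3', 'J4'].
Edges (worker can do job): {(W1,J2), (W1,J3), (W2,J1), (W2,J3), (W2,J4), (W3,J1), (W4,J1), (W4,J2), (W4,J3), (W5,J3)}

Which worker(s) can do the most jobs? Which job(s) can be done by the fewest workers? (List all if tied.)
Most versatile: W2, W4 (3 jobs); Least covered: J4 (1 workers)

Worker degrees (jobs they can do): W1:2, W2:3, W3:1, W4:3, W5:1
Job degrees (workers who can do it): J1:3, J2:2, J3:4, J4:1

Maximum worker degree is 3, achieved by: W2, W4
Minimum job degree is 1, achieved by: J4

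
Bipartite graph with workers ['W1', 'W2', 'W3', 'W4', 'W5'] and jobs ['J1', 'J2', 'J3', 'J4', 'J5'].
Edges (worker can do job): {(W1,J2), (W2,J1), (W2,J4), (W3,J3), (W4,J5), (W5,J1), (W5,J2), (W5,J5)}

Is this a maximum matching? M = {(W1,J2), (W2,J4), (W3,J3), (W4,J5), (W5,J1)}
Yes, size 5 is maximum

Proposed matching has size 5.
Maximum matching size for this graph: 5.

This is a maximum matching.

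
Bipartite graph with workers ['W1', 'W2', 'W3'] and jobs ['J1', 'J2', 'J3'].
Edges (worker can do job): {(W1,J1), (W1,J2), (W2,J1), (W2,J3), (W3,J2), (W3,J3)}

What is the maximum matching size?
Maximum matching size = 3

Maximum matching: {(W1,J1), (W2,J3), (W3,J2)}
Size: 3

This assigns 3 workers to 3 distinct jobs.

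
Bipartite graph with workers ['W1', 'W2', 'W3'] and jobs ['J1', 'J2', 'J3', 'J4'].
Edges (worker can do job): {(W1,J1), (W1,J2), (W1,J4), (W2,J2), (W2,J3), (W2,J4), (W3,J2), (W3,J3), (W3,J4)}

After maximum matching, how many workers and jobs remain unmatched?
Unmatched: 0 workers, 1 jobs

Maximum matching size: 3
Workers: 3 total, 3 matched, 0 unmatched
Jobs: 4 total, 3 matched, 1 unmatched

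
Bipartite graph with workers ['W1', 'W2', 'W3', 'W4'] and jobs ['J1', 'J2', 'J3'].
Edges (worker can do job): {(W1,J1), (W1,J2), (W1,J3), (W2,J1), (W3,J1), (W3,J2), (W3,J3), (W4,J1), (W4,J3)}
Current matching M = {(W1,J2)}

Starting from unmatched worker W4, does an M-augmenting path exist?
Yes: W4 → J3

An M-augmenting path alternates non-matching / matching edges, starting and ending at unmatched vertices.
Path: W4 → J3
(J3 is unmatched in M, so the path is augmenting.)
Flipping edges along this path would increase |M| from 1 to 2.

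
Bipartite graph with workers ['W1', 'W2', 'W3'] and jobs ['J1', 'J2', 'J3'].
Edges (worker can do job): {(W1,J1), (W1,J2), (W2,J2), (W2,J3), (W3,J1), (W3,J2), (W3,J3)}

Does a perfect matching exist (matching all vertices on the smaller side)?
Yes, perfect matching exists (size 3)

Perfect matching: {(W1,J2), (W2,J3), (W3,J1)}
All 3 vertices on the smaller side are matched.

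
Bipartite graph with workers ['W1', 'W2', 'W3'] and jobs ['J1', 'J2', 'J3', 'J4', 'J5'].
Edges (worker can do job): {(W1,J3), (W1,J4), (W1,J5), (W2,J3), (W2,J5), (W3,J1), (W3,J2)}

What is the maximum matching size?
Maximum matching size = 3

Maximum matching: {(W1,J3), (W2,J5), (W3,J1)}
Size: 3

This assigns 3 workers to 3 distinct jobs.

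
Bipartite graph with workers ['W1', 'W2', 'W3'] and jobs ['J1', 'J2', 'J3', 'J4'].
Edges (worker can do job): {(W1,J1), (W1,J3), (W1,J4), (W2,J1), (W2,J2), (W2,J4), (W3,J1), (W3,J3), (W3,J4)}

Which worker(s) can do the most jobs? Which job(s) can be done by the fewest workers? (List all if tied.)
Most versatile: W1, W2, W3 (3 jobs); Least covered: J2 (1 workers)

Worker degrees (jobs they can do): W1:3, W2:3, W3:3
Job degrees (workers who can do it): J1:3, J2:1, J3:2, J4:3

Maximum worker degree is 3, achieved by: W1, W2, W3
Minimum job degree is 1, achieved by: J2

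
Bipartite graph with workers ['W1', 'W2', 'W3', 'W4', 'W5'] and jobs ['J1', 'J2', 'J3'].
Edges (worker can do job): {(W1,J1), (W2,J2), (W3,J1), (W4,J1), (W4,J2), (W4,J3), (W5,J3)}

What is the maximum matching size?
Maximum matching size = 3

Maximum matching: {(W3,J1), (W4,J2), (W5,J3)}
Size: 3

This assigns 3 workers to 3 distinct jobs.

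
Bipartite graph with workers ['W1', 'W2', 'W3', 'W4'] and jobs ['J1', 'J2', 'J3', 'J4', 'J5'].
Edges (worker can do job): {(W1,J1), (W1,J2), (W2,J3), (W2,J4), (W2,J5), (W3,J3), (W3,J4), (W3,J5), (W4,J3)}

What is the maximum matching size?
Maximum matching size = 4

Maximum matching: {(W1,J1), (W2,J4), (W3,J5), (W4,J3)}
Size: 4

This assigns 4 workers to 4 distinct jobs.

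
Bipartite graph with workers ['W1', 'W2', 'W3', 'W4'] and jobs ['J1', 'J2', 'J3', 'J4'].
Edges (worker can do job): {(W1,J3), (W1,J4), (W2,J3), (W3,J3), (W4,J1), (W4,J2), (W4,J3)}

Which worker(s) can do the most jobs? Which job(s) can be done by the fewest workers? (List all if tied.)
Most versatile: W4 (3 jobs); Least covered: J1, J2, J4 (1 workers)

Worker degrees (jobs they can do): W1:2, W2:1, W3:1, W4:3
Job degrees (workers who can do it): J1:1, J2:1, J3:4, J4:1

Maximum worker degree is 3, achieved by: W4
Minimum job degree is 1, achieved by: J1, J2, J4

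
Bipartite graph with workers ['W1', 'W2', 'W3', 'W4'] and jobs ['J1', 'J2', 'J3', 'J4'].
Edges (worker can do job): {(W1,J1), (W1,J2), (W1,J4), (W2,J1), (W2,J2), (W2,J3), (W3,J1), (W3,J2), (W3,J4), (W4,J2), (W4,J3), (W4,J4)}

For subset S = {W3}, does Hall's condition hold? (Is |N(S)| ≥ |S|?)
Yes: |N(S)| = 3, |S| = 1

Subset S = {W3}
Neighbors N(S) = {J1, J2, J4}

|N(S)| = 3, |S| = 1
Hall's condition: |N(S)| ≥ |S| is satisfied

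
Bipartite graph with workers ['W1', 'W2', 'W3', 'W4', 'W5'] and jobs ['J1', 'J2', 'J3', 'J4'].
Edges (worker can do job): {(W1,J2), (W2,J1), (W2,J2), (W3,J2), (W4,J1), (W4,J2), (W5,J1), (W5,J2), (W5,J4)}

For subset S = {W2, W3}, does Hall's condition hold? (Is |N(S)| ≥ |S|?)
Yes: |N(S)| = 2, |S| = 2

Subset S = {W2, W3}
Neighbors N(S) = {J1, J2}

|N(S)| = 2, |S| = 2
Hall's condition: |N(S)| ≥ |S| is satisfied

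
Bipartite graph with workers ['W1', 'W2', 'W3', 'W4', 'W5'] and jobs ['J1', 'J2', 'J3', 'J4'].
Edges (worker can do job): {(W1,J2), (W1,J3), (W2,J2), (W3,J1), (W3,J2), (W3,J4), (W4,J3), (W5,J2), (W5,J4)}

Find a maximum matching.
Matching: {(W1,J2), (W3,J1), (W4,J3), (W5,J4)}

Maximum matching (size 4):
  W1 → J2
  W3 → J1
  W4 → J3
  W5 → J4

Each worker is assigned to at most one job, and each job to at most one worker.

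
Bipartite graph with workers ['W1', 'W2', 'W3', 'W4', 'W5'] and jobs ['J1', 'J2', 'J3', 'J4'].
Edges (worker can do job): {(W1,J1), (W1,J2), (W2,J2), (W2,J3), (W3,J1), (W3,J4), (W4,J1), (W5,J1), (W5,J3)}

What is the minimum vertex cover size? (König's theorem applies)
Minimum vertex cover size = 4

By König's theorem: in bipartite graphs,
min vertex cover = max matching = 4

Maximum matching has size 4, so minimum vertex cover also has size 4.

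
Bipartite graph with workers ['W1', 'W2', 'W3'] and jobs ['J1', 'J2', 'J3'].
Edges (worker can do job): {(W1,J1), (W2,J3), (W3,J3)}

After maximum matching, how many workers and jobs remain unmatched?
Unmatched: 1 workers, 1 jobs

Maximum matching size: 2
Workers: 3 total, 2 matched, 1 unmatched
Jobs: 3 total, 2 matched, 1 unmatched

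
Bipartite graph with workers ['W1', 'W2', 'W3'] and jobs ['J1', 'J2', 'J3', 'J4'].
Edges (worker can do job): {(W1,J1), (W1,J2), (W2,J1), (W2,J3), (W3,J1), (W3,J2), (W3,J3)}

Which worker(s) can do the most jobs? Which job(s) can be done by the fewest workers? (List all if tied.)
Most versatile: W3 (3 jobs); Least covered: J4 (0 workers)

Worker degrees (jobs they can do): W1:2, W2:2, W3:3
Job degrees (workers who can do it): J1:3, J2:2, J3:2, J4:0

Maximum worker degree is 3, achieved by: W3
Minimum job degree is 0, achieved by: J4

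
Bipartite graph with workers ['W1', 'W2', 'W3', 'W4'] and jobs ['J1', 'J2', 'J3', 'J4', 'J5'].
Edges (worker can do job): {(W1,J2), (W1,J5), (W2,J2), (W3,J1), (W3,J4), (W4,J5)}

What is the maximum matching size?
Maximum matching size = 3

Maximum matching: {(W1,J2), (W3,J4), (W4,J5)}
Size: 3

This assigns 3 workers to 3 distinct jobs.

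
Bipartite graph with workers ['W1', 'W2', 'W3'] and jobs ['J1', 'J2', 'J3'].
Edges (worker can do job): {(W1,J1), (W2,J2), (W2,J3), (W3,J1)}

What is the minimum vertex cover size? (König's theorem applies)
Minimum vertex cover size = 2

By König's theorem: in bipartite graphs,
min vertex cover = max matching = 2

Maximum matching has size 2, so minimum vertex cover also has size 2.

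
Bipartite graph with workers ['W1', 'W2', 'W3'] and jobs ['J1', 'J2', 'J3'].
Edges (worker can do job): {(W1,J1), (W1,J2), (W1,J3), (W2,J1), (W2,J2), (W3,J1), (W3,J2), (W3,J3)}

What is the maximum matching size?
Maximum matching size = 3

Maximum matching: {(W1,J1), (W2,J2), (W3,J3)}
Size: 3

This assigns 3 workers to 3 distinct jobs.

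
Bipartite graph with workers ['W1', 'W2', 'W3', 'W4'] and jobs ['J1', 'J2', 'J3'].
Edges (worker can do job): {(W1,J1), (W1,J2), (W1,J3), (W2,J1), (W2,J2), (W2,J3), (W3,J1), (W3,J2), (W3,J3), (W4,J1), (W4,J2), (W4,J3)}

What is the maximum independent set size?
Maximum independent set = 4

By König's theorem:
- Min vertex cover = Max matching = 3
- Max independent set = Total vertices - Min vertex cover
- Max independent set = 7 - 3 = 4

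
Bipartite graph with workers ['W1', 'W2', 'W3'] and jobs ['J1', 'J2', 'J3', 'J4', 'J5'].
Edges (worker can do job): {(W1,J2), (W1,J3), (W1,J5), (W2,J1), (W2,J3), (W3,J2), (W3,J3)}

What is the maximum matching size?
Maximum matching size = 3

Maximum matching: {(W1,J5), (W2,J1), (W3,J3)}
Size: 3

This assigns 3 workers to 3 distinct jobs.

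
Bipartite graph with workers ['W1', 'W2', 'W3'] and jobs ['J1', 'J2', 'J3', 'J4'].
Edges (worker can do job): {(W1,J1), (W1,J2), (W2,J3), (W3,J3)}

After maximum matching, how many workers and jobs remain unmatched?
Unmatched: 1 workers, 2 jobs

Maximum matching size: 2
Workers: 3 total, 2 matched, 1 unmatched
Jobs: 4 total, 2 matched, 2 unmatched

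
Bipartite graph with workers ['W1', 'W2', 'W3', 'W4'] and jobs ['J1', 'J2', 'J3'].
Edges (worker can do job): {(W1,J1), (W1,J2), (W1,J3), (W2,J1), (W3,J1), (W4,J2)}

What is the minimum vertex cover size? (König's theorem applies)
Minimum vertex cover size = 3

By König's theorem: in bipartite graphs,
min vertex cover = max matching = 3

Maximum matching has size 3, so minimum vertex cover also has size 3.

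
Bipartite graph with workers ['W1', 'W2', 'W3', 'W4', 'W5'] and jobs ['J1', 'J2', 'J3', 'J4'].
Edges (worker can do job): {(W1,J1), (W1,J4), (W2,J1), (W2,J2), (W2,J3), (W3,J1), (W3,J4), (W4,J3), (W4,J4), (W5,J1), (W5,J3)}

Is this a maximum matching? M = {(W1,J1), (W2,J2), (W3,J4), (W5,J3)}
Yes, size 4 is maximum

Proposed matching has size 4.
Maximum matching size for this graph: 4.

This is a maximum matching.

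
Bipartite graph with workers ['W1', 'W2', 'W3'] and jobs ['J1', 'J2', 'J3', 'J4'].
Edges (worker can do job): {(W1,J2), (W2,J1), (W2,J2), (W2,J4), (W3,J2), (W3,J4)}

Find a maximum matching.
Matching: {(W1,J2), (W2,J1), (W3,J4)}

Maximum matching (size 3):
  W1 → J2
  W2 → J1
  W3 → J4

Each worker is assigned to at most one job, and each job to at most one worker.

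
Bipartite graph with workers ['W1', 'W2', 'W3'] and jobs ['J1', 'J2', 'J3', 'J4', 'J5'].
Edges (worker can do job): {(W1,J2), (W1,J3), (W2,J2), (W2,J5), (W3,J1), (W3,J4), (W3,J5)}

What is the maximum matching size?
Maximum matching size = 3

Maximum matching: {(W1,J3), (W2,J2), (W3,J5)}
Size: 3

This assigns 3 workers to 3 distinct jobs.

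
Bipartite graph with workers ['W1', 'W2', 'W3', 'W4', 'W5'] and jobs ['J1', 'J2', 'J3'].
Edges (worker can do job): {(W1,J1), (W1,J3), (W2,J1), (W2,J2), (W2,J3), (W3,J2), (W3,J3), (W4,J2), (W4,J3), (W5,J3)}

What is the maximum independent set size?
Maximum independent set = 5

By König's theorem:
- Min vertex cover = Max matching = 3
- Max independent set = Total vertices - Min vertex cover
- Max independent set = 8 - 3 = 5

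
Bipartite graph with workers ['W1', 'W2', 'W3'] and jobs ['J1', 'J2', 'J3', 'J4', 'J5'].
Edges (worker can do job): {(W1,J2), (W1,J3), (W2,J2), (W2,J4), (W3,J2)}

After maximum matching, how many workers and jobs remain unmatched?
Unmatched: 0 workers, 2 jobs

Maximum matching size: 3
Workers: 3 total, 3 matched, 0 unmatched
Jobs: 5 total, 3 matched, 2 unmatched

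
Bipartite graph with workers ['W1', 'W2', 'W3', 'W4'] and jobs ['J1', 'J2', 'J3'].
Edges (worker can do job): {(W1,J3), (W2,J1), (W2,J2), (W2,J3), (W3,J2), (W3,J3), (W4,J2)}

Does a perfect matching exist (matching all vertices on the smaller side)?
Yes, perfect matching exists (size 3)

Perfect matching: {(W2,J1), (W3,J3), (W4,J2)}
All 3 vertices on the smaller side are matched.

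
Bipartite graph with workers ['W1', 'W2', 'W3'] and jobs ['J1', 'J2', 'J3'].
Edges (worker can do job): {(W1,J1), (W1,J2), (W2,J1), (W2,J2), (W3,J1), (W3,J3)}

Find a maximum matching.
Matching: {(W1,J2), (W2,J1), (W3,J3)}

Maximum matching (size 3):
  W1 → J2
  W2 → J1
  W3 → J3

Each worker is assigned to at most one job, and each job to at most one worker.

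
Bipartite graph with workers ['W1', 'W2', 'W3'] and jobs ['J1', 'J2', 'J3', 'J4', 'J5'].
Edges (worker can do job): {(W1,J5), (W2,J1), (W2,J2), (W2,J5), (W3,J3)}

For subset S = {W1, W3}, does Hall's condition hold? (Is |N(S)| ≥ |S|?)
Yes: |N(S)| = 2, |S| = 2

Subset S = {W1, W3}
Neighbors N(S) = {J3, J5}

|N(S)| = 2, |S| = 2
Hall's condition: |N(S)| ≥ |S| is satisfied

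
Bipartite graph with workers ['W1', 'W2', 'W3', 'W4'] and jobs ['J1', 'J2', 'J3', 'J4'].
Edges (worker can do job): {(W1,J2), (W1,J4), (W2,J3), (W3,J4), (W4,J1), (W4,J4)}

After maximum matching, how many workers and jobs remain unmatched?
Unmatched: 0 workers, 0 jobs

Maximum matching size: 4
Workers: 4 total, 4 matched, 0 unmatched
Jobs: 4 total, 4 matched, 0 unmatched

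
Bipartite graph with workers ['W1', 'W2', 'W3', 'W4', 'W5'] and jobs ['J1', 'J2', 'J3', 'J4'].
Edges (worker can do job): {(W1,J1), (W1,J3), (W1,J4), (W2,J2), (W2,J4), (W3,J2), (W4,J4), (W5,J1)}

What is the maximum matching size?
Maximum matching size = 4

Maximum matching: {(W1,J3), (W3,J2), (W4,J4), (W5,J1)}
Size: 4

This assigns 4 workers to 4 distinct jobs.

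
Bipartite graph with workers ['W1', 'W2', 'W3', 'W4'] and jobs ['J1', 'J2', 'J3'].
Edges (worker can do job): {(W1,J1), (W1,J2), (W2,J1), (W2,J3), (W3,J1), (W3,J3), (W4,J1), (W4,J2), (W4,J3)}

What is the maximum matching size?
Maximum matching size = 3

Maximum matching: {(W1,J2), (W3,J1), (W4,J3)}
Size: 3

This assigns 3 workers to 3 distinct jobs.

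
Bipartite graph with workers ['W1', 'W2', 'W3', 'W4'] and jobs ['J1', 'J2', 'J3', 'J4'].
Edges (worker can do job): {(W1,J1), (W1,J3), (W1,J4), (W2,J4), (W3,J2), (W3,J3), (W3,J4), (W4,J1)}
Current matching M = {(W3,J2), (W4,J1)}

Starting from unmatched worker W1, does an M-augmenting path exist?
Yes: W1 → J3

An M-augmenting path alternates non-matching / matching edges, starting and ending at unmatched vertices.
Path: W1 → J3
(J3 is unmatched in M, so the path is augmenting.)
Flipping edges along this path would increase |M| from 2 to 3.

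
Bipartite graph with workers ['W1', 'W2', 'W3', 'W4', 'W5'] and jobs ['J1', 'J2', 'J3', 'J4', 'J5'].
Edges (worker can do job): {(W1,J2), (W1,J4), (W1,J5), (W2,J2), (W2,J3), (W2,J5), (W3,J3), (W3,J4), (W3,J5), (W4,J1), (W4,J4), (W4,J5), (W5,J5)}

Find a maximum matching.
Matching: {(W1,J2), (W2,J3), (W3,J4), (W4,J1), (W5,J5)}

Maximum matching (size 5):
  W1 → J2
  W2 → J3
  W3 → J4
  W4 → J1
  W5 → J5

Each worker is assigned to at most one job, and each job to at most one worker.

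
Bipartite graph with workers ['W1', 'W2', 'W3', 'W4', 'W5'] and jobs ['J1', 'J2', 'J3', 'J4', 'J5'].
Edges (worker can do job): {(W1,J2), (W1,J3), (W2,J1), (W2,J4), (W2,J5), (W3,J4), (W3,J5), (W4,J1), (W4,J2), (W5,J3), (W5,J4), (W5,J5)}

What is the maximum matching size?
Maximum matching size = 5

Maximum matching: {(W1,J3), (W2,J1), (W3,J4), (W4,J2), (W5,J5)}
Size: 5

This assigns 5 workers to 5 distinct jobs.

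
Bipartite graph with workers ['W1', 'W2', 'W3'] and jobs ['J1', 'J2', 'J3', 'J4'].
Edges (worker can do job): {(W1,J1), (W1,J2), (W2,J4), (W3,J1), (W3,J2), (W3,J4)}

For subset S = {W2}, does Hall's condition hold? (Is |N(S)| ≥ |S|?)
Yes: |N(S)| = 1, |S| = 1

Subset S = {W2}
Neighbors N(S) = {J4}

|N(S)| = 1, |S| = 1
Hall's condition: |N(S)| ≥ |S| is satisfied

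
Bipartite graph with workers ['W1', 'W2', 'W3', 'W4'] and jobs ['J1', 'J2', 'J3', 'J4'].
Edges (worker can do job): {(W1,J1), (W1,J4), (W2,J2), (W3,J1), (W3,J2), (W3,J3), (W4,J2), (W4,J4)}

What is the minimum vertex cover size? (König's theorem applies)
Minimum vertex cover size = 4

By König's theorem: in bipartite graphs,
min vertex cover = max matching = 4

Maximum matching has size 4, so minimum vertex cover also has size 4.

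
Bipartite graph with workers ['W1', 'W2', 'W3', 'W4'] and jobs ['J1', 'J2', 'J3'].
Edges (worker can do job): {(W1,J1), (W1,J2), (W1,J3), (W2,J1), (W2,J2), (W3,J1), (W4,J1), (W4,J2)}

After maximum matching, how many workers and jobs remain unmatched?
Unmatched: 1 workers, 0 jobs

Maximum matching size: 3
Workers: 4 total, 3 matched, 1 unmatched
Jobs: 3 total, 3 matched, 0 unmatched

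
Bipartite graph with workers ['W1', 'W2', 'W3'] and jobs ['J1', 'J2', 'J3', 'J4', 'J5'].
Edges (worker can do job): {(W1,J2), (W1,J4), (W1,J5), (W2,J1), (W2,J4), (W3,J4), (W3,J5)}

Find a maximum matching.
Matching: {(W1,J4), (W2,J1), (W3,J5)}

Maximum matching (size 3):
  W1 → J4
  W2 → J1
  W3 → J5

Each worker is assigned to at most one job, and each job to at most one worker.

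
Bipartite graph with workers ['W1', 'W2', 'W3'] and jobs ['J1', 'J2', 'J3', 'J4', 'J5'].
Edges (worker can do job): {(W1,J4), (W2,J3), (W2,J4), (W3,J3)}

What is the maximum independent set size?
Maximum independent set = 6

By König's theorem:
- Min vertex cover = Max matching = 2
- Max independent set = Total vertices - Min vertex cover
- Max independent set = 8 - 2 = 6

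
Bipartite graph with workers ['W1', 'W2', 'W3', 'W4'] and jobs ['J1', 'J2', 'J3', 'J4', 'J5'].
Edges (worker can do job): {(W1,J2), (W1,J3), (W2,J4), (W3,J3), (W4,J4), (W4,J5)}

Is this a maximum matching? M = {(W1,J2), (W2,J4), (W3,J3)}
No, size 3 is not maximum

Proposed matching has size 3.
Maximum matching size for this graph: 4.

This is NOT maximum - can be improved to size 4.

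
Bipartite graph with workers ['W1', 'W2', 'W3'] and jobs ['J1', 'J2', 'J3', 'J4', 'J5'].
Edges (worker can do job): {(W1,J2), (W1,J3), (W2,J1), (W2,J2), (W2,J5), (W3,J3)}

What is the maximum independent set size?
Maximum independent set = 5

By König's theorem:
- Min vertex cover = Max matching = 3
- Max independent set = Total vertices - Min vertex cover
- Max independent set = 8 - 3 = 5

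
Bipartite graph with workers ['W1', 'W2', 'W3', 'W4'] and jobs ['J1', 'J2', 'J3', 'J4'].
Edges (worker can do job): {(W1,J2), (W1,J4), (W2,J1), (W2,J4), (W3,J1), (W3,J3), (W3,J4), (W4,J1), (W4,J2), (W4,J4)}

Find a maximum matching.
Matching: {(W1,J4), (W2,J1), (W3,J3), (W4,J2)}

Maximum matching (size 4):
  W1 → J4
  W2 → J1
  W3 → J3
  W4 → J2

Each worker is assigned to at most one job, and each job to at most one worker.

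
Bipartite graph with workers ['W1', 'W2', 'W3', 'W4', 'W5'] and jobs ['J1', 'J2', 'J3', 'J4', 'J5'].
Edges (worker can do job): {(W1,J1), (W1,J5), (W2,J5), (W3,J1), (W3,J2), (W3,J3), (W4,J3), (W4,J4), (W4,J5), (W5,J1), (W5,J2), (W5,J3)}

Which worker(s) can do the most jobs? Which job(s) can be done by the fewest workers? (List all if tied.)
Most versatile: W3, W4, W5 (3 jobs); Least covered: J4 (1 workers)

Worker degrees (jobs they can do): W1:2, W2:1, W3:3, W4:3, W5:3
Job degrees (workers who can do it): J1:3, J2:2, J3:3, J4:1, J5:3

Maximum worker degree is 3, achieved by: W3, W4, W5
Minimum job degree is 1, achieved by: J4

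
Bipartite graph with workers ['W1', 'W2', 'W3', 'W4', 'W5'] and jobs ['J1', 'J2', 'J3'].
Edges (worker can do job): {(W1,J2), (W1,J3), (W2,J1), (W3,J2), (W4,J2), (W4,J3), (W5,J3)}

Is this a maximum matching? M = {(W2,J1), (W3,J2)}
No, size 2 is not maximum

Proposed matching has size 2.
Maximum matching size for this graph: 3.

This is NOT maximum - can be improved to size 3.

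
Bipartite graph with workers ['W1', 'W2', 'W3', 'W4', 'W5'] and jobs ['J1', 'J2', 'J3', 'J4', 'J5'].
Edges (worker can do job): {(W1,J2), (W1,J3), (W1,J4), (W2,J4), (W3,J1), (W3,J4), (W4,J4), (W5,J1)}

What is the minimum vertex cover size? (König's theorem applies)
Minimum vertex cover size = 3

By König's theorem: in bipartite graphs,
min vertex cover = max matching = 3

Maximum matching has size 3, so minimum vertex cover also has size 3.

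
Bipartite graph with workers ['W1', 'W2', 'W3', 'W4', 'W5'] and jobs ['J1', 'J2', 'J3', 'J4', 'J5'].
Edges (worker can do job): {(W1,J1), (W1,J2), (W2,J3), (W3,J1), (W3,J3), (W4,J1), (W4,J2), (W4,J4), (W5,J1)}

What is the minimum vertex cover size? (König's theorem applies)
Minimum vertex cover size = 4

By König's theorem: in bipartite graphs,
min vertex cover = max matching = 4

Maximum matching has size 4, so minimum vertex cover also has size 4.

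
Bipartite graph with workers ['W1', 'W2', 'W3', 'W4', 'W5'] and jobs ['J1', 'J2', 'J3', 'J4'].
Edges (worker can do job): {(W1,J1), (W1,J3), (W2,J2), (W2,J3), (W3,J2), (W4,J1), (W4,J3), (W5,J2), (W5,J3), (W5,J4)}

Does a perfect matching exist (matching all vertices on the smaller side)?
Yes, perfect matching exists (size 4)

Perfect matching: {(W1,J3), (W3,J2), (W4,J1), (W5,J4)}
All 4 vertices on the smaller side are matched.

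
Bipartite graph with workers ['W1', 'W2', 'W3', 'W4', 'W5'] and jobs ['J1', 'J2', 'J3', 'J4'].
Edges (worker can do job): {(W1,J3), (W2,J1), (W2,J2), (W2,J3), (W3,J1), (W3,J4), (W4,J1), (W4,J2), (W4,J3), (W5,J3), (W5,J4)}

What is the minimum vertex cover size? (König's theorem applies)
Minimum vertex cover size = 4

By König's theorem: in bipartite graphs,
min vertex cover = max matching = 4

Maximum matching has size 4, so minimum vertex cover also has size 4.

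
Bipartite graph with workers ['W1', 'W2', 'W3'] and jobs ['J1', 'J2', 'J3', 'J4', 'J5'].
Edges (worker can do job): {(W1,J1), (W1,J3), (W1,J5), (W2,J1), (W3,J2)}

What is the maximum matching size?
Maximum matching size = 3

Maximum matching: {(W1,J3), (W2,J1), (W3,J2)}
Size: 3

This assigns 3 workers to 3 distinct jobs.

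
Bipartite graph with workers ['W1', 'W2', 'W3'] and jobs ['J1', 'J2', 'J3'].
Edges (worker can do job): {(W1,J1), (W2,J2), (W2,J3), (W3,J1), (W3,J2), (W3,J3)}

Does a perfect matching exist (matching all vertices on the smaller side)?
Yes, perfect matching exists (size 3)

Perfect matching: {(W1,J1), (W2,J3), (W3,J2)}
All 3 vertices on the smaller side are matched.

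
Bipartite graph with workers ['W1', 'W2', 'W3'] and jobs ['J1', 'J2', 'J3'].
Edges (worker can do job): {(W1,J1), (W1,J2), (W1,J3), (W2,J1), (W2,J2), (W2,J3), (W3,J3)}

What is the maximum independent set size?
Maximum independent set = 3

By König's theorem:
- Min vertex cover = Max matching = 3
- Max independent set = Total vertices - Min vertex cover
- Max independent set = 6 - 3 = 3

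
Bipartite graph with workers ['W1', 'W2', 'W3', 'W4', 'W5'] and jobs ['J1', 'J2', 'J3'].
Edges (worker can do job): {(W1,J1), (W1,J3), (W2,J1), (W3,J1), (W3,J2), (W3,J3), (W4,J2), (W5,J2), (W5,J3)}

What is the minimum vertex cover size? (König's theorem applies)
Minimum vertex cover size = 3

By König's theorem: in bipartite graphs,
min vertex cover = max matching = 3

Maximum matching has size 3, so minimum vertex cover also has size 3.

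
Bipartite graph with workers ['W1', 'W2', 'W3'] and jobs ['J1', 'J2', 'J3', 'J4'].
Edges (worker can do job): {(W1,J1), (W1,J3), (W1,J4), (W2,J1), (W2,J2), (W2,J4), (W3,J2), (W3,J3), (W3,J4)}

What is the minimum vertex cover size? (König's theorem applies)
Minimum vertex cover size = 3

By König's theorem: in bipartite graphs,
min vertex cover = max matching = 3

Maximum matching has size 3, so minimum vertex cover also has size 3.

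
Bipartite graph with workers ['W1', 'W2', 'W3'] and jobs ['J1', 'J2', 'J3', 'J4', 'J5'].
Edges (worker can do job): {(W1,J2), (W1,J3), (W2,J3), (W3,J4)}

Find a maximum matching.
Matching: {(W1,J2), (W2,J3), (W3,J4)}

Maximum matching (size 3):
  W1 → J2
  W2 → J3
  W3 → J4

Each worker is assigned to at most one job, and each job to at most one worker.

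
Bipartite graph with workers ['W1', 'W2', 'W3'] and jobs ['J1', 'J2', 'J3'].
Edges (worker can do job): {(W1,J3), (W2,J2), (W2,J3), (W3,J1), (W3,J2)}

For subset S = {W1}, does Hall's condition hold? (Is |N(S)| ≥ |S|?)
Yes: |N(S)| = 1, |S| = 1

Subset S = {W1}
Neighbors N(S) = {J3}

|N(S)| = 1, |S| = 1
Hall's condition: |N(S)| ≥ |S| is satisfied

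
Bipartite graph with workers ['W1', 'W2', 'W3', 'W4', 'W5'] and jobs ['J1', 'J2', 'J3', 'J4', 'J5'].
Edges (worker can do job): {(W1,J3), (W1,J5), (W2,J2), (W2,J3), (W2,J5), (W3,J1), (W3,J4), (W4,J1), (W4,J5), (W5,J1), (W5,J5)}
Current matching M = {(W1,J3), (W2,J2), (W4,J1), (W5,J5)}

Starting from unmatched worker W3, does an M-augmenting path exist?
Yes: W3 → J4

An M-augmenting path alternates non-matching / matching edges, starting and ending at unmatched vertices.
Path: W3 → J4
(J4 is unmatched in M, so the path is augmenting.)
Flipping edges along this path would increase |M| from 4 to 5.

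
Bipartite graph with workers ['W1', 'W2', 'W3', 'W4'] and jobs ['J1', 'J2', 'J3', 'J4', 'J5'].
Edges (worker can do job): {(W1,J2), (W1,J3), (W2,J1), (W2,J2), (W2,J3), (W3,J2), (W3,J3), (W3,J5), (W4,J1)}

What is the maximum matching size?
Maximum matching size = 4

Maximum matching: {(W1,J3), (W2,J2), (W3,J5), (W4,J1)}
Size: 4

This assigns 4 workers to 4 distinct jobs.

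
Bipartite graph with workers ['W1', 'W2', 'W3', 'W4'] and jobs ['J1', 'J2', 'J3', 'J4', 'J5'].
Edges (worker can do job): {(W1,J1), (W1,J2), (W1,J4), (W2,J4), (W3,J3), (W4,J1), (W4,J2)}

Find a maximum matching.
Matching: {(W1,J1), (W2,J4), (W3,J3), (W4,J2)}

Maximum matching (size 4):
  W1 → J1
  W2 → J4
  W3 → J3
  W4 → J2

Each worker is assigned to at most one job, and each job to at most one worker.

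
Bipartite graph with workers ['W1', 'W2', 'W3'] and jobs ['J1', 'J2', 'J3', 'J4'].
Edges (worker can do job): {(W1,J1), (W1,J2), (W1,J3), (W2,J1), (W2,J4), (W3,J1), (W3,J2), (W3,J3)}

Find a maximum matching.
Matching: {(W1,J2), (W2,J1), (W3,J3)}

Maximum matching (size 3):
  W1 → J2
  W2 → J1
  W3 → J3

Each worker is assigned to at most one job, and each job to at most one worker.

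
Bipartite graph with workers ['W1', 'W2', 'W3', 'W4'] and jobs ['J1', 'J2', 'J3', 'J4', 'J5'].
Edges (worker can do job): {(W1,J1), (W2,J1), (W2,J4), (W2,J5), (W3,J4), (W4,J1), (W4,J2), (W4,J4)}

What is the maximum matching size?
Maximum matching size = 4

Maximum matching: {(W1,J1), (W2,J5), (W3,J4), (W4,J2)}
Size: 4

This assigns 4 workers to 4 distinct jobs.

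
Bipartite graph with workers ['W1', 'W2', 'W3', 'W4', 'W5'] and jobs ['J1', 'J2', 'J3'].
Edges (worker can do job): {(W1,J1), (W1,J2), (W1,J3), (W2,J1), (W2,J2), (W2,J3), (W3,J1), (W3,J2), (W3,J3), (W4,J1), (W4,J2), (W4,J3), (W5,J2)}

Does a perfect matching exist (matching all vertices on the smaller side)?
Yes, perfect matching exists (size 3)

Perfect matching: {(W3,J1), (W4,J3), (W5,J2)}
All 3 vertices on the smaller side are matched.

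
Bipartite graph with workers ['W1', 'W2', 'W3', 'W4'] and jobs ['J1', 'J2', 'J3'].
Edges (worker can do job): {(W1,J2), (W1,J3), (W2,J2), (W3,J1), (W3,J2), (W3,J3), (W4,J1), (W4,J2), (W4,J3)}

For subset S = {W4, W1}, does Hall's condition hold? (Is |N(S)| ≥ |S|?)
Yes: |N(S)| = 3, |S| = 2

Subset S = {W4, W1}
Neighbors N(S) = {J1, J2, J3}

|N(S)| = 3, |S| = 2
Hall's condition: |N(S)| ≥ |S| is satisfied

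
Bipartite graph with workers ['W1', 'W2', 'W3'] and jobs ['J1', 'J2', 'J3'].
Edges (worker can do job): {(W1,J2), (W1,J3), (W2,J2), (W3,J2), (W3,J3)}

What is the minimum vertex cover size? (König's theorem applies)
Minimum vertex cover size = 2

By König's theorem: in bipartite graphs,
min vertex cover = max matching = 2

Maximum matching has size 2, so minimum vertex cover also has size 2.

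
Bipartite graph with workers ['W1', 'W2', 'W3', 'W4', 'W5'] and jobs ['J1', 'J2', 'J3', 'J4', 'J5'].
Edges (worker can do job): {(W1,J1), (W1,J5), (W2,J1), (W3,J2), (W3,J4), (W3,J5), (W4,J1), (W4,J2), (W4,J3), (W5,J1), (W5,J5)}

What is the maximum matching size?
Maximum matching size = 4

Maximum matching: {(W1,J5), (W3,J2), (W4,J3), (W5,J1)}
Size: 4

This assigns 4 workers to 4 distinct jobs.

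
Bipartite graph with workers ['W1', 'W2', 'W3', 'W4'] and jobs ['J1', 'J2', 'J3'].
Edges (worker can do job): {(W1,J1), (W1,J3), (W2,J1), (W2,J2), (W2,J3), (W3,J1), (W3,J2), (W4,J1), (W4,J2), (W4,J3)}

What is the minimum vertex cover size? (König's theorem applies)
Minimum vertex cover size = 3

By König's theorem: in bipartite graphs,
min vertex cover = max matching = 3

Maximum matching has size 3, so minimum vertex cover also has size 3.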